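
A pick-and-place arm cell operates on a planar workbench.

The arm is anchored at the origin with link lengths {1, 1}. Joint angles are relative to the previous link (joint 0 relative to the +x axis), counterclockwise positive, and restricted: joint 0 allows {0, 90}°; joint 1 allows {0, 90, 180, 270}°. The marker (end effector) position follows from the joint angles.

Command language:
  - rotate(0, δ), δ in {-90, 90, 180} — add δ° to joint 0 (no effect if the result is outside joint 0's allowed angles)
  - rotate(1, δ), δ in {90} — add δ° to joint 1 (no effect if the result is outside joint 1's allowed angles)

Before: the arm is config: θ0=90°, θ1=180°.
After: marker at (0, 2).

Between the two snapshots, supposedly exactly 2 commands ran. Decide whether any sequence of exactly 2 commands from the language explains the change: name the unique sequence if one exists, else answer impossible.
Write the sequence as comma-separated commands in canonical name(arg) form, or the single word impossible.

rotate(1, 90), rotate(1, 90)

initial: config: θ0=90°, θ1=180°
[1] after rotate(1, 90): config: θ0=90°, θ1=270°
[2] after rotate(1, 90): config: θ0=90°, θ1=0°
all 16 alternatives checked — unique.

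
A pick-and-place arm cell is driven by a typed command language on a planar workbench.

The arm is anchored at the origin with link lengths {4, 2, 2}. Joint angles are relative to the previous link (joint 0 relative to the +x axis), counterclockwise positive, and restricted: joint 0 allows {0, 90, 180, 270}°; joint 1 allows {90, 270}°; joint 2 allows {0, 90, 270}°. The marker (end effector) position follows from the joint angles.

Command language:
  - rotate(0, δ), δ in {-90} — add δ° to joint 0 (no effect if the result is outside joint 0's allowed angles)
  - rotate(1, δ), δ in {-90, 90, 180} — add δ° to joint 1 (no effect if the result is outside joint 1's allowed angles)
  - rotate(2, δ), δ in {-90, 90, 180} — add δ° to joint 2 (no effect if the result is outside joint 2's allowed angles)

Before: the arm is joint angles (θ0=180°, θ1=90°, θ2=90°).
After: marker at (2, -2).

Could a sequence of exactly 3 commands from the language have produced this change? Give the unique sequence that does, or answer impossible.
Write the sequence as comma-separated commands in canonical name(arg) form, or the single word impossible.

t0: joint angles (θ0=180°, θ1=90°, θ2=90°)
1. rotate(0, -90) → joint angles (θ0=90°, θ1=90°, θ2=90°)
2. rotate(0, -90) → joint angles (θ0=0°, θ1=90°, θ2=90°)
3. rotate(0, -90) → joint angles (θ0=270°, θ1=90°, θ2=90°)
uniquely the one of 343 3-step routes that fits.

rotate(0, -90), rotate(0, -90), rotate(0, -90)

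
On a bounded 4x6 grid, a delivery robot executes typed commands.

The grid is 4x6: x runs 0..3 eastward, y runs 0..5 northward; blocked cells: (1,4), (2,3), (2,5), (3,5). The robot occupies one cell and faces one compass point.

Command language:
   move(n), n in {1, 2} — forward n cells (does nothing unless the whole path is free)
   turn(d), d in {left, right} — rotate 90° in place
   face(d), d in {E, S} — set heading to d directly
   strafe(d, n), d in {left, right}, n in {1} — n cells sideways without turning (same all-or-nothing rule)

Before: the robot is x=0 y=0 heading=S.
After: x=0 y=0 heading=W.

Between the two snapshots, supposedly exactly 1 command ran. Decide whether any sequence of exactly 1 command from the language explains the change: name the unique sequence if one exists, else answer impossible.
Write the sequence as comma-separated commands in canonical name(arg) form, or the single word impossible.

key: parked at (0,0) the whole time — nothing moves the robot
from: x=0 y=0 heading=S
t=1 turn(right) ⇒ x=0 y=0 heading=W
no other 1-command option fits: unique.

turn(right)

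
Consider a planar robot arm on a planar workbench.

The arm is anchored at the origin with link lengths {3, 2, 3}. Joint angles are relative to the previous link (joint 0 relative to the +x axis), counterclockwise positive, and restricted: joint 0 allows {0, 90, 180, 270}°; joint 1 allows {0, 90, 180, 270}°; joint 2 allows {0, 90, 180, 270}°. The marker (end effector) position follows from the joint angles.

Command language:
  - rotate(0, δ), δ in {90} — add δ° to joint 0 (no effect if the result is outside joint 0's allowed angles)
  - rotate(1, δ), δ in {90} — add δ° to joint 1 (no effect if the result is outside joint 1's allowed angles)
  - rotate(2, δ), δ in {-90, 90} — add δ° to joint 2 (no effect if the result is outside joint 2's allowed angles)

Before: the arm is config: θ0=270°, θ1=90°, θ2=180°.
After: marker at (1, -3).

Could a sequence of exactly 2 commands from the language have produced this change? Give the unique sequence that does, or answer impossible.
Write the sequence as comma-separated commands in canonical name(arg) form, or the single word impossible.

start: config: θ0=270°, θ1=90°, θ2=180°
1. rotate(1, 90) → config: θ0=270°, θ1=180°, θ2=180°
2. rotate(1, 90) → config: θ0=270°, θ1=270°, θ2=180°
no rival 2-sequence matches.

rotate(1, 90), rotate(1, 90)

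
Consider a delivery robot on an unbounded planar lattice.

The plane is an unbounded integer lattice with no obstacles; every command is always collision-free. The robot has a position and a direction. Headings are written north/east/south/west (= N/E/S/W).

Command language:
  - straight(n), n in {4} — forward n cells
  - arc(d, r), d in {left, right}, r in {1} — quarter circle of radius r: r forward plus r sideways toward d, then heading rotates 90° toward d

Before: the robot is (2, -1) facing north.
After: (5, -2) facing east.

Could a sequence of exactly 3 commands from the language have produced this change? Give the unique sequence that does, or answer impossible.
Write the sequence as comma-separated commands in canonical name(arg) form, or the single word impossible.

key: position moved to (5,-2) AND the heading swung to E — translation plus rotation needed
initial: (2, -1) facing north
1. arc(right, 1) → (3, 0) facing east
2. arc(right, 1) → (4, -1) facing south
3. arc(left, 1) → (5, -2) facing east
uniquely the one of 27 3-step routes that fits.

arc(right, 1), arc(right, 1), arc(left, 1)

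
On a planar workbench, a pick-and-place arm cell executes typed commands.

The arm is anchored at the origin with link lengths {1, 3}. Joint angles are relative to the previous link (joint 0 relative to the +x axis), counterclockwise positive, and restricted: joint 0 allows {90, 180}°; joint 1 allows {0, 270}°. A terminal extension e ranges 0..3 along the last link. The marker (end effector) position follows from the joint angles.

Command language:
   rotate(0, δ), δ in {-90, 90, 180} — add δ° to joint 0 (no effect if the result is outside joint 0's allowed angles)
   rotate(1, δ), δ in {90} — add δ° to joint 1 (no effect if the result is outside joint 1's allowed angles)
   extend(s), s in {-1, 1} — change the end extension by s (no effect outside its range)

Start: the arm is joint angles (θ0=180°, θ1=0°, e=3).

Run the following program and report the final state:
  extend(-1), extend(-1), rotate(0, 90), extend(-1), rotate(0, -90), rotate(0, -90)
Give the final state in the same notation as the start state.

from: joint angles (θ0=180°, θ1=0°, e=3)
t=1 extend(-1) ⇒ joint angles (θ0=180°, θ1=0°, e=2)
t=2 extend(-1) ⇒ joint angles (θ0=180°, θ1=0°, e=1)
t=3 rotate(0, 90) ⇒ joint angles (θ0=180°, θ1=0°, e=1)
t=4 extend(-1) ⇒ joint angles (θ0=180°, θ1=0°, e=0)
t=5 rotate(0, -90) ⇒ joint angles (θ0=90°, θ1=0°, e=0)
t=6 rotate(0, -90) ⇒ joint angles (θ0=90°, θ1=0°, e=0)

joint angles (θ0=90°, θ1=0°, e=0)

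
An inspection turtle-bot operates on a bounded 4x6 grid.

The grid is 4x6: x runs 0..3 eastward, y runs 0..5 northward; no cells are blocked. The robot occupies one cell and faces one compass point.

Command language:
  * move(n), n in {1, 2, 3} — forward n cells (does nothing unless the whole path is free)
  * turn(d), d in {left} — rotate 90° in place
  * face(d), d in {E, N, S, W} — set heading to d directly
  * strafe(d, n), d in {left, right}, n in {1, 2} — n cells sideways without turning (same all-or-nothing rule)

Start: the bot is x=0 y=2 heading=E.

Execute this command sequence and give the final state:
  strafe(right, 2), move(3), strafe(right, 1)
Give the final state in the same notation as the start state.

start: x=0 y=2 heading=E
1. strafe(right, 2) → x=0 y=0 heading=E
2. move(3) → x=3 y=0 heading=E
3. strafe(right, 1) → x=3 y=0 heading=E

x=3 y=0 heading=E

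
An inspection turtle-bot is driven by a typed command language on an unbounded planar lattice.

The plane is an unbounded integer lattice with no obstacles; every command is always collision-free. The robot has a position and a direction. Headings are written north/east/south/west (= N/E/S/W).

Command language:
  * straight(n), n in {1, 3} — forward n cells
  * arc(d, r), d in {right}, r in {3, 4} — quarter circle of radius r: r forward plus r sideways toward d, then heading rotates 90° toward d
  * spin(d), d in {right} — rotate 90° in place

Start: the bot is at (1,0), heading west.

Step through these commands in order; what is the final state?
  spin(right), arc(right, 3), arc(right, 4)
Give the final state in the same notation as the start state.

at (8,-1), heading south

t0: at (1,0), heading west
t=1 spin(right) ⇒ at (1,0), heading north
t=2 arc(right, 3) ⇒ at (4,3), heading east
t=3 arc(right, 4) ⇒ at (8,-1), heading south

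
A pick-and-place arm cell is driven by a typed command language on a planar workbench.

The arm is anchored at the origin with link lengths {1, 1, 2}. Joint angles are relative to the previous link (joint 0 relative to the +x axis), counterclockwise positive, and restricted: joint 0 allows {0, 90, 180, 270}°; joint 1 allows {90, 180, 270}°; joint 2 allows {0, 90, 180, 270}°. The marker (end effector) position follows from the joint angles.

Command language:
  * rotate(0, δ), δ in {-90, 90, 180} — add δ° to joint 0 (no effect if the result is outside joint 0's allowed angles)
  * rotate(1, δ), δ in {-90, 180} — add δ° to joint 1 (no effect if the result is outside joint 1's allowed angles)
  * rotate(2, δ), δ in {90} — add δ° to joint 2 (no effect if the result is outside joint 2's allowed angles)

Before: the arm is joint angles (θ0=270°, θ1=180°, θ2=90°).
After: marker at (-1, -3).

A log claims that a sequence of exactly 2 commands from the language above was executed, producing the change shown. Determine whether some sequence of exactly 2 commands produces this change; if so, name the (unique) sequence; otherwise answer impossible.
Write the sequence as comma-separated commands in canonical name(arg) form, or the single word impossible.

rotate(1, -90), rotate(1, 180)

key: running rotate(1, 180) before rotate(1, -90) would end elsewhere — order is forced
begin: joint angles (θ0=270°, θ1=180°, θ2=90°)
t=1 rotate(1, -90) ⇒ joint angles (θ0=270°, θ1=90°, θ2=90°)
t=2 rotate(1, 180) ⇒ joint angles (θ0=270°, θ1=270°, θ2=90°)
all 36 alternatives checked — unique.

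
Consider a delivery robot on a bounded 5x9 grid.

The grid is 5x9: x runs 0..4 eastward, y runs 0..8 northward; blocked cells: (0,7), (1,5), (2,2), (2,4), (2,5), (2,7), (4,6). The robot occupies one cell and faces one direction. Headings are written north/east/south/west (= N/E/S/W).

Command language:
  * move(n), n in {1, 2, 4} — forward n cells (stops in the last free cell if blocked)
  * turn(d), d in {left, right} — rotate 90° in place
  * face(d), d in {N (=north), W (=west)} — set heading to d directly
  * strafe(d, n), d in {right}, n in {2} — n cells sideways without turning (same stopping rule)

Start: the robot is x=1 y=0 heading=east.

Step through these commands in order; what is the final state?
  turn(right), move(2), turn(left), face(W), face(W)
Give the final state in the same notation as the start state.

x=1 y=0 heading=west

initial: x=1 y=0 heading=east
[1] after turn(right): x=1 y=0 heading=south
[2] after move(2): x=1 y=0 heading=south
[3] after turn(left): x=1 y=0 heading=east
[4] after face(W): x=1 y=0 heading=west
[5] after face(W): x=1 y=0 heading=west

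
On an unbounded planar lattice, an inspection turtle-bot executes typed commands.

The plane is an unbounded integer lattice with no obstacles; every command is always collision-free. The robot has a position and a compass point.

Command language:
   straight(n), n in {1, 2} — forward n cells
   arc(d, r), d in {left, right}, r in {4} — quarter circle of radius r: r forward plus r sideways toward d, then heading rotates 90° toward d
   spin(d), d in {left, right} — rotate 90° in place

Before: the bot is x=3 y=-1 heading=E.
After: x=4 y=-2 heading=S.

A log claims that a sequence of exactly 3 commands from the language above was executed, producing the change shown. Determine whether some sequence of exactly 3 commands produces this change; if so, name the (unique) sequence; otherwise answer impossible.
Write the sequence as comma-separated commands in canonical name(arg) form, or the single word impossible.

straight(1), spin(right), straight(1)

key: cell and facing (now S) both changed — the 3 commands mix motion and turning
start: x=3 y=-1 heading=E
1. straight(1) → x=4 y=-1 heading=E
2. spin(right) → x=4 y=-1 heading=S
3. straight(1) → x=4 y=-2 heading=S
all 216 alternatives checked — unique.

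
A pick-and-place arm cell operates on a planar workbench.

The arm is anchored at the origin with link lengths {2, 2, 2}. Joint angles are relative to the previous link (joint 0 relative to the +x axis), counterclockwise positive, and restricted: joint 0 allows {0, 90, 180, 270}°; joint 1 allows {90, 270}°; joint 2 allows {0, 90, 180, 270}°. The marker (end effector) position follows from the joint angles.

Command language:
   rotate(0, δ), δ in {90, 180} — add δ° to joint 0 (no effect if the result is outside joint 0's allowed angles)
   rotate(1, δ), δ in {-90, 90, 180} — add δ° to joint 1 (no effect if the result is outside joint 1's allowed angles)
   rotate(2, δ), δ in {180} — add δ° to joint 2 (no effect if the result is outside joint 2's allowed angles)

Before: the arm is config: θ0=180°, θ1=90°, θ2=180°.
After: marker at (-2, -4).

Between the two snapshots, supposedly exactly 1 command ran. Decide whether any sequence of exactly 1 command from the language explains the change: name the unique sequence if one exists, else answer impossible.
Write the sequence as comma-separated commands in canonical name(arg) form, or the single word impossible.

rotate(2, 180)

t0: config: θ0=180°, θ1=90°, θ2=180°
step 1 (rotate(2, 180)): config: θ0=180°, θ1=90°, θ2=0°
all 6 alternatives checked — unique.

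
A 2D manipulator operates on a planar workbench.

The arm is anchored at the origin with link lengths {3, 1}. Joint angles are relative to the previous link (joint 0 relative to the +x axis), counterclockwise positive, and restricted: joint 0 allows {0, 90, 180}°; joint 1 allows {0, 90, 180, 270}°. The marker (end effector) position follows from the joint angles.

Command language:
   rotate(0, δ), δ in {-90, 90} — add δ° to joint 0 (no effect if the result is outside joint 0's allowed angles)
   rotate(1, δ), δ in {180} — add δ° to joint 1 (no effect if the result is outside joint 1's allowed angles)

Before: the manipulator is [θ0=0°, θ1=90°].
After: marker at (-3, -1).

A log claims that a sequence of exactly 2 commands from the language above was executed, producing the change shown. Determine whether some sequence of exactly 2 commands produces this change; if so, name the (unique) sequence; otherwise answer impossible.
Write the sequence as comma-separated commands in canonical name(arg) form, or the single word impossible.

initial: [θ0=0°, θ1=90°]
t=1 rotate(0, 90) ⇒ [θ0=90°, θ1=90°]
t=2 rotate(0, 90) ⇒ [θ0=180°, θ1=90°]
uniquely the one of 9 2-step routes that fits.

rotate(0, 90), rotate(0, 90)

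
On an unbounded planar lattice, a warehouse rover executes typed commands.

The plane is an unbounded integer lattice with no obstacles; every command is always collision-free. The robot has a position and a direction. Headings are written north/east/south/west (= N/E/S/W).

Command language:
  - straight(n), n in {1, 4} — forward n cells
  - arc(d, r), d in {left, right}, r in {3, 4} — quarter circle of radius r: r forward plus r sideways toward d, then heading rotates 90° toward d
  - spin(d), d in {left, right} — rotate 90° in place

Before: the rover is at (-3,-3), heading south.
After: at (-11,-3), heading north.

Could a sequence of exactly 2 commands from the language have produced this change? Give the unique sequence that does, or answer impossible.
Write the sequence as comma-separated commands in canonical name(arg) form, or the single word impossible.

arc(right, 4), arc(right, 4)

key: position moved to (-11,-3) AND the heading swung to N — translation plus rotation needed
from: at (-3,-3), heading south
t=1 arc(right, 4) ⇒ at (-7,-7), heading west
t=2 arc(right, 4) ⇒ at (-11,-3), heading north
all 64 alternatives checked — unique.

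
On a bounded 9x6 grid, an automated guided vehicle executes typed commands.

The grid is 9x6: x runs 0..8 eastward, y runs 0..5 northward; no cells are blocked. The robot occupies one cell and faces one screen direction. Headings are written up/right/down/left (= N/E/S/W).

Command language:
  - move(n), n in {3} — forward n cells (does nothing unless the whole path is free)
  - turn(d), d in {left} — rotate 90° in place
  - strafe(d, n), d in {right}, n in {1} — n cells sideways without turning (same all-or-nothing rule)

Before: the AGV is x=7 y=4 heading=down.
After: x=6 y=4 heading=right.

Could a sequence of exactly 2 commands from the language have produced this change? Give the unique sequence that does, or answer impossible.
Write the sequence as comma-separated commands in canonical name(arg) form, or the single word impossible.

key: position moved to (6,4) AND the heading swung to E — translation plus rotation needed
begin: x=7 y=4 heading=down
[1] after strafe(right, 1): x=6 y=4 heading=down
[2] after turn(left): x=6 y=4 heading=right
uniquely the one of 9 2-step routes that fits.

strafe(right, 1), turn(left)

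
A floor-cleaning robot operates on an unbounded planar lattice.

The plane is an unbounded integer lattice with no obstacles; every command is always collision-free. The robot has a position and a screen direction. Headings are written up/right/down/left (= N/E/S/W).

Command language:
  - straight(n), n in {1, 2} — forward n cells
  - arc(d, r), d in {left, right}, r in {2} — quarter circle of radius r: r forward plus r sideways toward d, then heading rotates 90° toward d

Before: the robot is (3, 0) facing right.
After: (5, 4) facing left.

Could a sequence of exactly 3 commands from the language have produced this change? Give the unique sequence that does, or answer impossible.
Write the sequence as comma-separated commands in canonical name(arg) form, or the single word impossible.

straight(2), arc(left, 2), arc(left, 2)

key: position moved to (5,4) AND the heading swung to W — translation plus rotation needed
initial: (3, 0) facing right
t=1 straight(2) ⇒ (5, 0) facing right
t=2 arc(left, 2) ⇒ (7, 2) facing up
t=3 arc(left, 2) ⇒ (5, 4) facing left
no other 3-command option fits: unique.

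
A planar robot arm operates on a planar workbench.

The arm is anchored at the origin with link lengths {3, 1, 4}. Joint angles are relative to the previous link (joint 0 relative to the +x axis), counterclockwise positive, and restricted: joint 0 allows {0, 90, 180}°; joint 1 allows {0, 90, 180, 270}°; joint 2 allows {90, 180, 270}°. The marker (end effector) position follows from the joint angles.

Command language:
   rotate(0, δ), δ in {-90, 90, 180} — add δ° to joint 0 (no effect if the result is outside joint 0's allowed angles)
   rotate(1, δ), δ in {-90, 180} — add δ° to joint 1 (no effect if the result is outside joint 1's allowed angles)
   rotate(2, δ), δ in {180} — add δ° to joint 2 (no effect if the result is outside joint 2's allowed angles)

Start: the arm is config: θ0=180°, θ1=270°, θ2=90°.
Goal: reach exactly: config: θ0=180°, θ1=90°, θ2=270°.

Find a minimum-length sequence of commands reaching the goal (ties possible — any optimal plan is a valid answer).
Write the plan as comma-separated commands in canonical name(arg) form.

rotate(1, 180), rotate(2, 180)

from: config: θ0=180°, θ1=270°, θ2=90°
t=1 rotate(1, 180) ⇒ config: θ0=180°, θ1=90°, θ2=90°
t=2 rotate(2, 180) ⇒ config: θ0=180°, θ1=90°, θ2=270°
shorter routes all fall short; 2 is best.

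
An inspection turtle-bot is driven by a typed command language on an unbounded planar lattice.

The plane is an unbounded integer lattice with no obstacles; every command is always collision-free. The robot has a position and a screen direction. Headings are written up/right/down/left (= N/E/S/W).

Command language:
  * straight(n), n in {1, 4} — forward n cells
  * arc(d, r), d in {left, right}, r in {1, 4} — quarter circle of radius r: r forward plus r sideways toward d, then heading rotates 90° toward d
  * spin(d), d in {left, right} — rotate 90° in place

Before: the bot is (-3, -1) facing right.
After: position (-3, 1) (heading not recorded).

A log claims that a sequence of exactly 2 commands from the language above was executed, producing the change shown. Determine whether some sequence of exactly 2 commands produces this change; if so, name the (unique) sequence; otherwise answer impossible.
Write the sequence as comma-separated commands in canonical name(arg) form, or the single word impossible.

begin: (-3, -1) facing right
t=1 arc(left, 1) ⇒ (-2, 0) facing up
t=2 arc(left, 1) ⇒ (-3, 1) facing left
no rival 2-sequence matches.

arc(left, 1), arc(left, 1)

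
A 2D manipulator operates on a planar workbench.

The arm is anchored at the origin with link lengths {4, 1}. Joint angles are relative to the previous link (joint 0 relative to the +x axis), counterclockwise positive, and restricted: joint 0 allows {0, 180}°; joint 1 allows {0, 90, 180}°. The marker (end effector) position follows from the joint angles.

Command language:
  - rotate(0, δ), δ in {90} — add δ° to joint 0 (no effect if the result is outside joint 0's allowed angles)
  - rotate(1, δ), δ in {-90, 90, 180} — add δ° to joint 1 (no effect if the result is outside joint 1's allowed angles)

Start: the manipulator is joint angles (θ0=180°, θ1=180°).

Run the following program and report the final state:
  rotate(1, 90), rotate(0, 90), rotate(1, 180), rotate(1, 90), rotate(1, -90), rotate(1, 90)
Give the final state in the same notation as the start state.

joint angles (θ0=180°, θ1=90°)

t0: joint angles (θ0=180°, θ1=180°)
step 1 (rotate(1, 90)): joint angles (θ0=180°, θ1=180°)
step 2 (rotate(0, 90)): joint angles (θ0=180°, θ1=180°)
step 3 (rotate(1, 180)): joint angles (θ0=180°, θ1=0°)
step 4 (rotate(1, 90)): joint angles (θ0=180°, θ1=90°)
step 5 (rotate(1, -90)): joint angles (θ0=180°, θ1=0°)
step 6 (rotate(1, 90)): joint angles (θ0=180°, θ1=90°)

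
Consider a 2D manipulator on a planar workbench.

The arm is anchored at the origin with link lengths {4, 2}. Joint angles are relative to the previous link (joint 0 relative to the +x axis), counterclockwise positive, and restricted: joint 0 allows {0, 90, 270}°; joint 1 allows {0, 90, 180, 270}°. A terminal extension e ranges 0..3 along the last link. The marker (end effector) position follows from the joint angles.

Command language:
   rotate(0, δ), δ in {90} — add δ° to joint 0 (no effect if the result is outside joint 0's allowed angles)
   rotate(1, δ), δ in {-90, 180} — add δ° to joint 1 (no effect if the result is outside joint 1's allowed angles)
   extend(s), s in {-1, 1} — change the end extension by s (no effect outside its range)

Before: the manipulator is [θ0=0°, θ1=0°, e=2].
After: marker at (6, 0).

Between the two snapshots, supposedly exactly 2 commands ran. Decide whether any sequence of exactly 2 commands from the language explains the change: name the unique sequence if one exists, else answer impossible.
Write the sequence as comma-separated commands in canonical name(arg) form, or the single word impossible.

extend(-1), extend(-1)

initial: [θ0=0°, θ1=0°, e=2]
1. extend(-1) → [θ0=0°, θ1=0°, e=1]
2. extend(-1) → [θ0=0°, θ1=0°, e=0]
no other 2-command option fits: unique.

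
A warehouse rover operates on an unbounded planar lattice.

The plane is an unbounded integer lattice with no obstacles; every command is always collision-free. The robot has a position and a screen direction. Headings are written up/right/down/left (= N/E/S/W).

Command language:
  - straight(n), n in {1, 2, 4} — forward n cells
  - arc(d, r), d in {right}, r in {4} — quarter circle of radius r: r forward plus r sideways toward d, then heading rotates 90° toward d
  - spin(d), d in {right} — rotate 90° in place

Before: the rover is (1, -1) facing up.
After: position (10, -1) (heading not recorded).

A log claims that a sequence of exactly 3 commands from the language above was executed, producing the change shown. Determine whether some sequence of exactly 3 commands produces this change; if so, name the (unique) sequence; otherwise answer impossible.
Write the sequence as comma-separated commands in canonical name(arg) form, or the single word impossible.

t0: (1, -1) facing up
step 1 (arc(right, 4)): (5, 3) facing right
step 2 (straight(1)): (6, 3) facing right
step 3 (arc(right, 4)): (10, -1) facing down
uniquely the one of 125 3-step routes that fits.

arc(right, 4), straight(1), arc(right, 4)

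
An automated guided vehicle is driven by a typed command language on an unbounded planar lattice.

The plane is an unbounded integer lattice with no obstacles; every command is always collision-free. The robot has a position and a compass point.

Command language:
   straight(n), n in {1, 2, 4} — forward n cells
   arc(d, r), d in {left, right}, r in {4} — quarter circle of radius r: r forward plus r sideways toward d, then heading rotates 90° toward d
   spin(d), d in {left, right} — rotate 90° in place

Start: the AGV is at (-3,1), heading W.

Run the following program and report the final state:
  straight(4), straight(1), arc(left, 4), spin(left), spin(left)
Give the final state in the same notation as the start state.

initial: at (-3,1), heading W
[1] after straight(4): at (-7,1), heading W
[2] after straight(1): at (-8,1), heading W
[3] after arc(left, 4): at (-12,-3), heading S
[4] after spin(left): at (-12,-3), heading E
[5] after spin(left): at (-12,-3), heading N

at (-12,-3), heading N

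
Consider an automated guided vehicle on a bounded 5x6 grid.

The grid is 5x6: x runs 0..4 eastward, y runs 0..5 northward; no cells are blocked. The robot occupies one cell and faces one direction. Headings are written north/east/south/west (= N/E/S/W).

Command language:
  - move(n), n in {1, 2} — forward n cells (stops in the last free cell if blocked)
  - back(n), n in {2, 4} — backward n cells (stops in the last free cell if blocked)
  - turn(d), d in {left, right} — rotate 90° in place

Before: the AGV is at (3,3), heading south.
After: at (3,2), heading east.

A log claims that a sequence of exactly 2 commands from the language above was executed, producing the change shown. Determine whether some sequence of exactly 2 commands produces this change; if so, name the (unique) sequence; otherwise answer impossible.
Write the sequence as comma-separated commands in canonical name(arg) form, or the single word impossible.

move(1), turn(left)

key: order matters: swapping move(1) and turn(left) lands elsewhere
start: at (3,3), heading south
[1] after move(1): at (3,2), heading south
[2] after turn(left): at (3,2), heading east
uniquely the one of 36 2-step routes that fits.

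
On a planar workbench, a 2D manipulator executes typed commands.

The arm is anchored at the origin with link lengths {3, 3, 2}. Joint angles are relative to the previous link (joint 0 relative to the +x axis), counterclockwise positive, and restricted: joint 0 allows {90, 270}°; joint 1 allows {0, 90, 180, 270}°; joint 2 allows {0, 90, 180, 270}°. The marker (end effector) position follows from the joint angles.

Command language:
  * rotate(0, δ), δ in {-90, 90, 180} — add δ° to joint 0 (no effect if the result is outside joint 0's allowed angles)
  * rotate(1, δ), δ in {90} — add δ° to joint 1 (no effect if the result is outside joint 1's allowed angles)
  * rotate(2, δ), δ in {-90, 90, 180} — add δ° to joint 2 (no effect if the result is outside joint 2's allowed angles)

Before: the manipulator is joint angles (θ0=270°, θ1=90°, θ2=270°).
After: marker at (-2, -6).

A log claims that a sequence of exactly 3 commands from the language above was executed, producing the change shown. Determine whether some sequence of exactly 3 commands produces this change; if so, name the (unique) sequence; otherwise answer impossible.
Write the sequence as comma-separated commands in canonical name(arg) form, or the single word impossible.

t0: joint angles (θ0=270°, θ1=90°, θ2=270°)
[1] after rotate(1, 90): joint angles (θ0=270°, θ1=180°, θ2=270°)
[2] after rotate(1, 90): joint angles (θ0=270°, θ1=270°, θ2=270°)
[3] after rotate(1, 90): joint angles (θ0=270°, θ1=0°, θ2=270°)
uniquely the one of 343 3-step routes that fits.

rotate(1, 90), rotate(1, 90), rotate(1, 90)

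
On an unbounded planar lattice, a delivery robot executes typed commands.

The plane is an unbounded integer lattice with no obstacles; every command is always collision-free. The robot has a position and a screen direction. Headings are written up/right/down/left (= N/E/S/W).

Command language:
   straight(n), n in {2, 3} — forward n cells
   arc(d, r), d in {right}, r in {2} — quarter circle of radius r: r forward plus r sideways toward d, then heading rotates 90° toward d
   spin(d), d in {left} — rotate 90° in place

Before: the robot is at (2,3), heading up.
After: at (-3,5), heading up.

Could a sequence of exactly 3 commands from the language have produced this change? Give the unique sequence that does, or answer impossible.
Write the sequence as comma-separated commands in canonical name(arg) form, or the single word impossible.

spin(left), straight(3), arc(right, 2)

key: heading stays N — rotations cancel among the 3 commands
initial: at (2,3), heading up
step 1 (spin(left)): at (2,3), heading left
step 2 (straight(3)): at (-1,3), heading left
step 3 (arc(right, 2)): at (-3,5), heading up
all 64 alternatives checked — unique.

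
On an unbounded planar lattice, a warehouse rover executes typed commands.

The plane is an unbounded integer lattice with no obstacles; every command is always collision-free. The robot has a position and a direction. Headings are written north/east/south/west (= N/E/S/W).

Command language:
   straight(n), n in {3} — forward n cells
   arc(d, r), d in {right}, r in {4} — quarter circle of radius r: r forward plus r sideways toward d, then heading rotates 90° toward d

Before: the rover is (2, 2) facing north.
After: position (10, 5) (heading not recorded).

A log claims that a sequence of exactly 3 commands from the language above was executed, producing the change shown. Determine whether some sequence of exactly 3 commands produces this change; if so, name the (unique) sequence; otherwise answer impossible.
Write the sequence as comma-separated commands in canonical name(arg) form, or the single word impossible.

straight(3), arc(right, 4), arc(right, 4)

key: order matters: swapping straight(3) and arc(right, 4) lands elsewhere
start: (2, 2) facing north
[1] after straight(3): (2, 5) facing north
[2] after arc(right, 4): (6, 9) facing east
[3] after arc(right, 4): (10, 5) facing south
all 8 alternatives checked — unique.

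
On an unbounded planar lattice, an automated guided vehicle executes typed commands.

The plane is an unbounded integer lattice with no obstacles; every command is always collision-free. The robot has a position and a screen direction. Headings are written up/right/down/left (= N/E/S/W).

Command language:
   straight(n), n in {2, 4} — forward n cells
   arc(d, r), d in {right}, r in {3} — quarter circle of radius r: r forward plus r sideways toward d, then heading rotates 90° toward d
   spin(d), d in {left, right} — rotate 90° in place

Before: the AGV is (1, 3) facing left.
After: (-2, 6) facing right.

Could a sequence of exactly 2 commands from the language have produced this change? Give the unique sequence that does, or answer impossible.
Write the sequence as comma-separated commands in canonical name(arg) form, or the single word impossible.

key: running spin(right) before arc(right, 3) would end elsewhere — order is forced
initial: (1, 3) facing left
step 1 (arc(right, 3)): (-2, 6) facing up
step 2 (spin(right)): (-2, 6) facing right
no rival 2-sequence matches.

arc(right, 3), spin(right)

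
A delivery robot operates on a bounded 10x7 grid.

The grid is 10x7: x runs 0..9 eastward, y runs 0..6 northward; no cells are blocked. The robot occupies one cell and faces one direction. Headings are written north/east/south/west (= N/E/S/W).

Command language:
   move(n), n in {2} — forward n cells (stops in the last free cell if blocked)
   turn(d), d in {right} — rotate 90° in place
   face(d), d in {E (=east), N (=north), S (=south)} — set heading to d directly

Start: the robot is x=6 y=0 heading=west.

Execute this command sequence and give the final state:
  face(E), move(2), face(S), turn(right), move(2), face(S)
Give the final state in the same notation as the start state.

start: x=6 y=0 heading=west
t=1 face(E) ⇒ x=6 y=0 heading=east
t=2 move(2) ⇒ x=8 y=0 heading=east
t=3 face(S) ⇒ x=8 y=0 heading=south
t=4 turn(right) ⇒ x=8 y=0 heading=west
t=5 move(2) ⇒ x=6 y=0 heading=west
t=6 face(S) ⇒ x=6 y=0 heading=south

x=6 y=0 heading=south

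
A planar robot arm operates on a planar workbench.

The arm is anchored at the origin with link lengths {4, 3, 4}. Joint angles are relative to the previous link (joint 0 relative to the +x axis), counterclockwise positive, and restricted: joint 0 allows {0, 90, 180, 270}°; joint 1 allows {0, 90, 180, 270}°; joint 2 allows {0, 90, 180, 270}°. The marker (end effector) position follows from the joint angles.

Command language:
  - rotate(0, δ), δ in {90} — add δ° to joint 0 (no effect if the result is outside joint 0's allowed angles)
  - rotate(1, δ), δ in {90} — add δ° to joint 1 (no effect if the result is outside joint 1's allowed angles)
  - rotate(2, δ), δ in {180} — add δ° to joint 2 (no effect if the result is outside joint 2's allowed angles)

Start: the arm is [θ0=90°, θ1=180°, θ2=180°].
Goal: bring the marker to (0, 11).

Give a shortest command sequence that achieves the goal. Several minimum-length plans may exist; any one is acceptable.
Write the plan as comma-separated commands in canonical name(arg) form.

rotate(2, 180), rotate(1, 90), rotate(1, 90)

start: [θ0=90°, θ1=180°, θ2=180°]
t=1 rotate(2, 180) ⇒ [θ0=90°, θ1=180°, θ2=0°]
t=2 rotate(1, 90) ⇒ [θ0=90°, θ1=270°, θ2=0°]
t=3 rotate(1, 90) ⇒ [θ0=90°, θ1=0°, θ2=0°]
shorter routes all fall short; 3 is best.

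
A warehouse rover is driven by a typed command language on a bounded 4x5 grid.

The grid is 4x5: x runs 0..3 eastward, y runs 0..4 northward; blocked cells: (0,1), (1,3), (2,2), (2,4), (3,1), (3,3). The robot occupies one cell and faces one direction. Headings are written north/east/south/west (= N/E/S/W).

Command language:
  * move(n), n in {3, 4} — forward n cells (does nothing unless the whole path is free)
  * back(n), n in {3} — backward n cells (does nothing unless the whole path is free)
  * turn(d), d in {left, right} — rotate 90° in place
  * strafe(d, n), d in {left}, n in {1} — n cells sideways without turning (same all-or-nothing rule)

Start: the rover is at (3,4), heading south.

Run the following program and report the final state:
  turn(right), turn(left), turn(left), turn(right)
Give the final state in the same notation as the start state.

begin: at (3,4), heading south
1. turn(right) → at (3,4), heading west
2. turn(left) → at (3,4), heading south
3. turn(left) → at (3,4), heading east
4. turn(right) → at (3,4), heading south

at (3,4), heading south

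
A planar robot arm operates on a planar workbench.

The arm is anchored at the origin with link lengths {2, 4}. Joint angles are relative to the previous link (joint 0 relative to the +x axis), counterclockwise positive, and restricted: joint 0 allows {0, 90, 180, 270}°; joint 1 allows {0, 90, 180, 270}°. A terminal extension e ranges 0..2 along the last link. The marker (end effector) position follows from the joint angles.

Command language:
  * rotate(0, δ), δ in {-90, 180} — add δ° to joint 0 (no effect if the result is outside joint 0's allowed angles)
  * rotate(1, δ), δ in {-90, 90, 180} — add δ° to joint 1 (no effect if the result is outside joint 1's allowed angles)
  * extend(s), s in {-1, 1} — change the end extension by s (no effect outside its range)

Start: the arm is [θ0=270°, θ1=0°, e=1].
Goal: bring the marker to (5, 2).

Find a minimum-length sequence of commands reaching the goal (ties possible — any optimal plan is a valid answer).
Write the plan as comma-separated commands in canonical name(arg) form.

rotate(0, 180), rotate(1, -90)

initial: [θ0=270°, θ1=0°, e=1]
1. rotate(0, 180) → [θ0=90°, θ1=0°, e=1]
2. rotate(1, -90) → [θ0=90°, θ1=270°, e=1]
shorter routes all fall short; 2 is best.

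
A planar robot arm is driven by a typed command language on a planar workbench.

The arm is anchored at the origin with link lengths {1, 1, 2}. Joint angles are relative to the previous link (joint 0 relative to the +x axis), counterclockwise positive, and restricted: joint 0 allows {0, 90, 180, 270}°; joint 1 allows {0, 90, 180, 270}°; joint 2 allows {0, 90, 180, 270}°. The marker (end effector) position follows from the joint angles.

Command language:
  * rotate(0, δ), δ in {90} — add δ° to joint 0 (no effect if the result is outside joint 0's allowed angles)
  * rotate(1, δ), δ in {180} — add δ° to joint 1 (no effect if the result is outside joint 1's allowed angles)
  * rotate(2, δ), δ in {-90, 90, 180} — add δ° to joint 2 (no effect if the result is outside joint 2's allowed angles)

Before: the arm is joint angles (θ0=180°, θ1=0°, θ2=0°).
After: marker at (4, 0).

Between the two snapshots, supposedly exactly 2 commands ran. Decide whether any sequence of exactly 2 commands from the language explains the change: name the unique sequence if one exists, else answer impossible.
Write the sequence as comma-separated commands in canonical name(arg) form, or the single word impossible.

initial: joint angles (θ0=180°, θ1=0°, θ2=0°)
step 1 (rotate(0, 90)): joint angles (θ0=270°, θ1=0°, θ2=0°)
step 2 (rotate(0, 90)): joint angles (θ0=0°, θ1=0°, θ2=0°)
all 25 alternatives checked — unique.

rotate(0, 90), rotate(0, 90)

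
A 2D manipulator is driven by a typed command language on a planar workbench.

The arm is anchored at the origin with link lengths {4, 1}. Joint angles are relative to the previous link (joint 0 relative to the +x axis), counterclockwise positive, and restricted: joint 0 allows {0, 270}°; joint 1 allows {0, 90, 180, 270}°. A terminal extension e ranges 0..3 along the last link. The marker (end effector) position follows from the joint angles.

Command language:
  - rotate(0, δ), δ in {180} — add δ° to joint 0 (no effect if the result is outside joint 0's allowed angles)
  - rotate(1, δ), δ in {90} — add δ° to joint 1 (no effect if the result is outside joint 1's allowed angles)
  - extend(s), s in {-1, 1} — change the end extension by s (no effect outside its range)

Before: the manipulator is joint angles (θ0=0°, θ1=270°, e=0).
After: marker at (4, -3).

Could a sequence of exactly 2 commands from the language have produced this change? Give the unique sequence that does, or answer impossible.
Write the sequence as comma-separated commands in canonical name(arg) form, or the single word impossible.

initial: joint angles (θ0=0°, θ1=270°, e=0)
step 1 (extend(1)): joint angles (θ0=0°, θ1=270°, e=1)
step 2 (extend(1)): joint angles (θ0=0°, θ1=270°, e=2)
uniquely the one of 16 2-step routes that fits.

extend(1), extend(1)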